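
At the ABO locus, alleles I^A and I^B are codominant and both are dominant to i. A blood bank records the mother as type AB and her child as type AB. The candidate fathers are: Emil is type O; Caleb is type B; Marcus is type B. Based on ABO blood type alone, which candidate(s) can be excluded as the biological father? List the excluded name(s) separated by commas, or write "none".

A candidate is excluded only if no genotype consistent with his phenotype could produce a type AB child with a type AB mother.
Emil (type O): no genotype consistent with that phenotype can produce a type-AB child with a type-AB mother.

Emil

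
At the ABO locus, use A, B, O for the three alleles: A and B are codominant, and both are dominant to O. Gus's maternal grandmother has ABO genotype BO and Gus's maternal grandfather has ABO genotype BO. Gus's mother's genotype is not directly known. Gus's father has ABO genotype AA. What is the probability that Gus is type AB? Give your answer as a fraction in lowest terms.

Gus's mother's ABO genotype from BO × BO: 1/4 BB, 1/2 BO, 1/4 OO.
Crossing each possibility with the father AA and summing P(type AB): 1/4·1 + 1/2·1/2 + 1/4·0 = 1/2.

1/2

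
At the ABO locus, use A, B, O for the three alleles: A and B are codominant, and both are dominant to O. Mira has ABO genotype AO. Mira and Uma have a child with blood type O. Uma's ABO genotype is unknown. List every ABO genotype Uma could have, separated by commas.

For each candidate genotype of Uma, check whether crossing it with AO can produce every observed child phenotype.
  AA → possible child types {A} ✗
  AB → possible child types {A, B, AB} ✗
  AO → possible child types {O, A} ✓
  BB → possible child types {B, AB} ✗
  BO → possible child types {O, A, B, AB} ✓
  OO → possible child types {O, A} ✓

AO, BO, OO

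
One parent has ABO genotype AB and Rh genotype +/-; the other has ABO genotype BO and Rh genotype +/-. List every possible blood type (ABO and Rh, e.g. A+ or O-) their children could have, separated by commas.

Gametes from AB × BO give offspring ABO genotypes AB, AO, BB, BO, i.e. phenotypes A, B, AB.
Rh cross +/- × +/- → phenotypes Rh+, Rh-.
Combining independently: A+, A-, B+, B-, AB+, AB-.

A+, A-, B+, B-, AB+, AB-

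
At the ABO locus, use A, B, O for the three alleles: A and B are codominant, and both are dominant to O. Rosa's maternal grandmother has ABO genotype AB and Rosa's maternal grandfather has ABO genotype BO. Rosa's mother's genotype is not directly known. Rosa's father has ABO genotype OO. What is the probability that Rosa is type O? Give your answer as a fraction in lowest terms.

1/4

Rosa's mother's ABO genotype from AB × BO: 1/4 AB, 1/4 AO, 1/4 BB, 1/4 BO.
Crossing each possibility with the father OO and summing P(type O): 1/4·0 + 1/4·1/2 + 1/4·0 + 1/4·1/2 = 1/4.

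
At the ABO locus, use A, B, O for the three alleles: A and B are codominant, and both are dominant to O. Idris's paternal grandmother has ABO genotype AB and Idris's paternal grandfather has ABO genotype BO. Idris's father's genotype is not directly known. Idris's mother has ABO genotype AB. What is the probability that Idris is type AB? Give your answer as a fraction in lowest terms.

Idris's father's ABO genotype from AB × BO: 1/4 AB, 1/4 AO, 1/4 BB, 1/4 BO.
Crossing each possibility with the mother AB and summing P(type AB): 1/4·1/2 + 1/4·1/4 + 1/4·1/2 + 1/4·1/4 = 3/8.

3/8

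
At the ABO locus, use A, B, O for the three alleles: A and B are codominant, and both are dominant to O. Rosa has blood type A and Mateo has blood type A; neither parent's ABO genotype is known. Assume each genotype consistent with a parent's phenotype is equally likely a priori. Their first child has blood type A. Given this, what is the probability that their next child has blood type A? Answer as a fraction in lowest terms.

19/20

Possible genotypes: Rosa ∈ {AA, AO}; Mateo ∈ {AA, AO}.
Weight each parental genotype pair by prior × P(type-A child):
  AA × AA: posterior weight 4/15; P(next child type A) = 1.
  AA × AO: posterior weight 4/15; P(next child type A) = 1.
  AO × AA: posterior weight 4/15; P(next child type A) = 1.
  AO × AO: posterior weight 1/5; P(next child type A) = 3/4.
Weighted sum = 19/20.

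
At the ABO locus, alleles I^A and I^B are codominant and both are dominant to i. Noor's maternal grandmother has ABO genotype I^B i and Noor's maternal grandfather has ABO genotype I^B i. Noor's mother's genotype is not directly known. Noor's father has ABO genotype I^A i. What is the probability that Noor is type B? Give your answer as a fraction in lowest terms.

1/4

Noor's mother's ABO genotype from I^B i × I^B i: 1/4 I^B I^B, 1/2 I^B i, 1/4 i i.
Crossing each possibility with the father I^A i and summing P(type B): 1/4·1/2 + 1/2·1/4 + 1/4·0 = 1/4.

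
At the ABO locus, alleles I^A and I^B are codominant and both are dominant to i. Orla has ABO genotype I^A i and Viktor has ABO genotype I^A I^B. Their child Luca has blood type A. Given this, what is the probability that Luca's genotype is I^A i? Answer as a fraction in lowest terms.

1/2

Cross I^A i × I^A I^B → 1/4 I^A I^A, 1/4 I^A I^B, 1/4 I^A i, 1/4 I^B i.
Type-A genotypes among offspring: I^A I^A (1/4), I^A i (1/4); total 1/2.
P(I^A i | type A) = (1/4) / (1/2) = 1/2.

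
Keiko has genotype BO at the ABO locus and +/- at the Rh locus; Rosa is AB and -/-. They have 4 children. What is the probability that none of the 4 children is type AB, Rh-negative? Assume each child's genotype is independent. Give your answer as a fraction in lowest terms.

2401/4096

ABO cross BO × AB → 1/4 A, 1/2 B, 1/4 AB.
Rh cross +/- × -/- → 1/2 Rh+, 1/2 Rh-; so P(type AB, Rh-negative) = 1/4 × 1/2 = 1/8 per child.
P(not type AB, Rh-negative) = 7/8 for one child; (7/8)^4 = 2401/4096.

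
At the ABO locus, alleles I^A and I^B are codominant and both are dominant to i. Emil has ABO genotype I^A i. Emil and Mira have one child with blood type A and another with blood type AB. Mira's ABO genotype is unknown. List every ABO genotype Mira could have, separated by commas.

For each candidate genotype of Mira, check whether crossing it with I^A i can produce every observed child phenotype.
  I^A I^A → possible child types {A} ✗
  I^A I^B → possible child types {A, B, AB} ✓
  I^A i → possible child types {O, A} ✗
  I^B I^B → possible child types {B, AB} ✗
  I^B i → possible child types {O, A, B, AB} ✓
  i i → possible child types {O, A} ✗

I^A I^B, I^B i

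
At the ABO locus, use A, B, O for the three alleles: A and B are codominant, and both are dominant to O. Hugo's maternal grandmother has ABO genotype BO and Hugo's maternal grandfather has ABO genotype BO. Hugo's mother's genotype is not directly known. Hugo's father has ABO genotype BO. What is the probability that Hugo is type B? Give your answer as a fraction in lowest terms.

3/4

Hugo's mother's ABO genotype from BO × BO: 1/4 BB, 1/2 BO, 1/4 OO.
Crossing each possibility with the father BO and summing P(type B): 1/4·1 + 1/2·3/4 + 1/4·1/2 = 3/4.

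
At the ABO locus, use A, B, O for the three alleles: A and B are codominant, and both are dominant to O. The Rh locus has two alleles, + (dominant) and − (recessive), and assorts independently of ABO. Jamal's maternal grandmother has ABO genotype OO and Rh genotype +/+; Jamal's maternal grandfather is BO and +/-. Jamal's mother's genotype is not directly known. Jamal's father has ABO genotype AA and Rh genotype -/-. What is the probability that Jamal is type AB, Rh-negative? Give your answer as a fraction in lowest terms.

Jamal's mother's ABO genotype from OO × BO: 1/2 BO, 1/2 OO.
Crossing each possibility with the father AA and summing P(type AB): 1/2·1/2 + 1/2·0 = 1/4.
Similarly for Rh via the mother's Rh distribution: P(Rh-) = 1/4.
Independent loci: 1/4 × 1/4 = 1/16.

1/16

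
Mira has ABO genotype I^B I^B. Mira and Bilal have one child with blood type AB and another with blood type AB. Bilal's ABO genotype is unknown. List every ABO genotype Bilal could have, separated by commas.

For each candidate genotype of Bilal, check whether crossing it with I^B I^B can produce every observed child phenotype.
  I^A I^A → possible child types {AB} ✓
  I^A I^B → possible child types {B, AB} ✓
  I^A i → possible child types {B, AB} ✓
  I^B I^B → possible child types {B} ✗
  I^B i → possible child types {B} ✗
  i i → possible child types {B} ✗

I^A I^A, I^A I^B, I^A i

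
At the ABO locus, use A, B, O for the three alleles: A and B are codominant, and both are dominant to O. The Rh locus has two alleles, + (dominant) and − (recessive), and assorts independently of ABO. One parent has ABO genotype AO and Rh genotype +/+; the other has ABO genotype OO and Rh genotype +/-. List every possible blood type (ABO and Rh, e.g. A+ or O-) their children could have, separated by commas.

Gametes from AO × OO give offspring ABO genotypes AO, OO, i.e. phenotypes O, A.
Rh cross +/+ × +/- → phenotypes Rh+.
Combining independently: O+, A+.

O+, A+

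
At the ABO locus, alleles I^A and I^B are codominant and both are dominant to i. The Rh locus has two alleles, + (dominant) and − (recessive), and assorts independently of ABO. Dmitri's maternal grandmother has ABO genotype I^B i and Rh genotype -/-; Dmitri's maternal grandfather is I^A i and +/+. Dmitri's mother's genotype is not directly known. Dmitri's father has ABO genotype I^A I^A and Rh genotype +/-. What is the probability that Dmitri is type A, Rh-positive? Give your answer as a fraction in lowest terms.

Dmitri's mother's ABO genotype from I^B i × I^A i: 1/4 I^A I^B, 1/4 I^A i, 1/4 I^B i, 1/4 i i.
Crossing each possibility with the father I^A I^A and summing P(type A): 1/4·1/2 + 1/4·1 + 1/4·1/2 + 1/4·1 = 3/4.
Similarly for Rh via the mother's Rh distribution: P(Rh+) = 3/4.
Independent loci: 3/4 × 3/4 = 9/16.

9/16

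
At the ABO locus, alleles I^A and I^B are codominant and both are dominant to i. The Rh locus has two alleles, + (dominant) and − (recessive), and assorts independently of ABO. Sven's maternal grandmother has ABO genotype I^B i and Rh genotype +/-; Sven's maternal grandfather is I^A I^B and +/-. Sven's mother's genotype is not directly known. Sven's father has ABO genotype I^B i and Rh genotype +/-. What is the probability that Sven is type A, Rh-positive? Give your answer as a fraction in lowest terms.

3/32

Sven's mother's ABO genotype from I^B i × I^A I^B: 1/4 I^A I^B, 1/4 I^A i, 1/4 I^B I^B, 1/4 I^B i.
Crossing each possibility with the father I^B i and summing P(type A): 1/4·1/4 + 1/4·1/4 + 1/4·0 + 1/4·0 = 1/8.
Similarly for Rh via the mother's Rh distribution: P(Rh+) = 3/4.
Independent loci: 1/8 × 3/4 = 3/32.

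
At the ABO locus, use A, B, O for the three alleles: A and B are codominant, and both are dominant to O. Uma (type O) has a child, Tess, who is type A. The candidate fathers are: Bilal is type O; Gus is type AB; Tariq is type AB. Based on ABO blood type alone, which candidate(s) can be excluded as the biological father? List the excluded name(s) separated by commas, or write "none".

Bilal

A candidate is excluded only if no genotype consistent with his phenotype could produce a type A child with a type O mother.
Bilal (type O): no genotype consistent with that phenotype can produce a type-A child with a type-O mother.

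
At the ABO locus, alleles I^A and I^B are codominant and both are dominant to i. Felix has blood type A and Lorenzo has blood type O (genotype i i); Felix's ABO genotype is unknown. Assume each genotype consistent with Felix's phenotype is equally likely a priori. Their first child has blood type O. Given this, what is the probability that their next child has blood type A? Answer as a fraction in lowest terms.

Possible genotypes: Felix ∈ {I^A I^A, I^A i}; Lorenzo ∈ {i i}.
Weight each parental genotype pair by prior × P(type-O child):
  I^A i × i i: posterior weight 1; P(next child type A) = 1/2.
Weighted sum = 1/2.

1/2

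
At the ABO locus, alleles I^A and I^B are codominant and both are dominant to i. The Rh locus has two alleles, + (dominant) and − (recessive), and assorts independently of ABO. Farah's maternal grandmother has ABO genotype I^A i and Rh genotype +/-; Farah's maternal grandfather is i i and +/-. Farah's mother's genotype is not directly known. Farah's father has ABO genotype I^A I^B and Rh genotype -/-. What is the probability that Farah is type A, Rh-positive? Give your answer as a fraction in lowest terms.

1/4

Farah's mother's ABO genotype from I^A i × i i: 1/2 I^A i, 1/2 i i.
Crossing each possibility with the father I^A I^B and summing P(type A): 1/2·1/2 + 1/2·1/2 = 1/2.
Similarly for Rh via the mother's Rh distribution: P(Rh+) = 1/2.
Independent loci: 1/2 × 1/2 = 1/4.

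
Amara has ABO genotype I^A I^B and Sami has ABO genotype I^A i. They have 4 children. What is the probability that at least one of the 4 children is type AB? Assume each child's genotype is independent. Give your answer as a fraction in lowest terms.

ABO cross I^A I^B × I^A i → 1/2 A, 1/4 B, 1/4 AB.
So P(type AB) = 1/4 per child.
P(none) = (3/4)^4 = 81/256; P(at least one) = 1 − 81/256 = 175/256.

175/256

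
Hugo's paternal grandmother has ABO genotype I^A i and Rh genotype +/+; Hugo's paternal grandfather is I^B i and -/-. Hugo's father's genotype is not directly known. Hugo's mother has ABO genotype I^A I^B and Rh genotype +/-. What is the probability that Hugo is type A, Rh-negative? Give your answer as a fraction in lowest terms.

Hugo's father's ABO genotype from I^A i × I^B i: 1/4 I^A I^B, 1/4 I^A i, 1/4 I^B i, 1/4 i i.
Crossing each possibility with the mother I^A I^B and summing P(type A): 1/4·1/4 + 1/4·1/2 + 1/4·1/4 + 1/4·1/2 = 3/8.
Similarly for Rh via the father's Rh distribution: P(Rh-) = 1/4.
Independent loci: 3/8 × 1/4 = 3/32.

3/32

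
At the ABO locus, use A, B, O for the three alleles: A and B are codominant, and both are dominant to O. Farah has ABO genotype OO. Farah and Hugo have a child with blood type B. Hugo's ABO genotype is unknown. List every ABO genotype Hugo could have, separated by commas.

For each candidate genotype of Hugo, check whether crossing it with OO can produce every observed child phenotype.
  AA → possible child types {A} ✗
  AB → possible child types {A, B} ✓
  AO → possible child types {O, A} ✗
  BB → possible child types {B} ✓
  BO → possible child types {O, B} ✓
  OO → possible child types {O} ✗

AB, BB, BO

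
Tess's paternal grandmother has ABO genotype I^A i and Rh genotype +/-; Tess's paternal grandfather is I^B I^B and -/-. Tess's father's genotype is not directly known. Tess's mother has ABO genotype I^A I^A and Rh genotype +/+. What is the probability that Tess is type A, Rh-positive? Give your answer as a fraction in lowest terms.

Tess's father's ABO genotype from I^A i × I^B I^B: 1/2 I^A I^B, 1/2 I^B i.
Crossing each possibility with the mother I^A I^A and summing P(type A): 1/2·1/2 + 1/2·1/2 = 1/2.
Similarly for Rh via the father's Rh distribution: P(Rh+) = 1.
Independent loci: 1/2 × 1 = 1/2.

1/2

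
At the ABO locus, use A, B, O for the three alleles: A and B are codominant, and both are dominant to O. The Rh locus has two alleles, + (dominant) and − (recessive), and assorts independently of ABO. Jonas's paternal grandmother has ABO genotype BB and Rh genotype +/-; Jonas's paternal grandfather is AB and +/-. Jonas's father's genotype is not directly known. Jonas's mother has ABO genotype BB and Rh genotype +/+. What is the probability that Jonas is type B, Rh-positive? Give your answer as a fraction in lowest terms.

Jonas's father's ABO genotype from BB × AB: 1/2 AB, 1/2 BB.
Crossing each possibility with the mother BB and summing P(type B): 1/2·1/2 + 1/2·1 = 3/4.
Similarly for Rh via the father's Rh distribution: P(Rh+) = 1.
Independent loci: 3/4 × 1 = 3/4.

3/4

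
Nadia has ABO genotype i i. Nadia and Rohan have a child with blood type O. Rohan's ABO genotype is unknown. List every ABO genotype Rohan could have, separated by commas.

I^A i, I^B i, i i

For each candidate genotype of Rohan, check whether crossing it with i i can produce every observed child phenotype.
  I^A I^A → possible child types {A} ✗
  I^A I^B → possible child types {A, B} ✗
  I^A i → possible child types {O, A} ✓
  I^B I^B → possible child types {B} ✗
  I^B i → possible child types {O, B} ✓
  i i → possible child types {O} ✓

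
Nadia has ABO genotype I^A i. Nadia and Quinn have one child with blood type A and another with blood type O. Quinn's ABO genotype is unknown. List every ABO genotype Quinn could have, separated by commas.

For each candidate genotype of Quinn, check whether crossing it with I^A i can produce every observed child phenotype.
  I^A I^A → possible child types {A} ✗
  I^A I^B → possible child types {A, B, AB} ✗
  I^A i → possible child types {O, A} ✓
  I^B I^B → possible child types {B, AB} ✗
  I^B i → possible child types {O, A, B, AB} ✓
  i i → possible child types {O, A} ✓

I^A i, I^B i, i i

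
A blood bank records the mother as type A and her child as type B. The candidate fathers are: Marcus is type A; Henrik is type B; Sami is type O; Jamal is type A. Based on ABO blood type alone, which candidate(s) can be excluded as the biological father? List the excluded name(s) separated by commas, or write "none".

A candidate is excluded only if no genotype consistent with his phenotype could produce a type B child with a type A mother.
Marcus (type A): no genotype consistent with that phenotype can produce a type-B child with a type-A mother.
Sami (type O): no genotype consistent with that phenotype can produce a type-B child with a type-A mother.
Jamal (type A): no genotype consistent with that phenotype can produce a type-B child with a type-A mother.

Marcus, Sami, Jamal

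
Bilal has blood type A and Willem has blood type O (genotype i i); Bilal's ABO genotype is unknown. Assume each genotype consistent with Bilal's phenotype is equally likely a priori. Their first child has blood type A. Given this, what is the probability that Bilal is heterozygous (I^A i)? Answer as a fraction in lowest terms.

1/3

Possible genotypes: Bilal ∈ {I^A I^A, I^A i}; Willem ∈ {i i}.
Weight each parental genotype pair by prior × P(type-A child):
  I^A I^A × i i: posterior weight 2/3.
  I^A i × i i: posterior weight 1/3.
Sum the posterior weight over pairs where Bilal is I^A i: 1/3.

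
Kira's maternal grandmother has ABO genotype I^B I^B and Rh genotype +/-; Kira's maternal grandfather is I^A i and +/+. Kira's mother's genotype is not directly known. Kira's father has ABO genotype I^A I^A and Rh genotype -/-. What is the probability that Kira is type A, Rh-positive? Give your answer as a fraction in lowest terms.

Kira's mother's ABO genotype from I^B I^B × I^A i: 1/2 I^A I^B, 1/2 I^B i.
Crossing each possibility with the father I^A I^A and summing P(type A): 1/2·1/2 + 1/2·1/2 = 1/2.
Similarly for Rh via the mother's Rh distribution: P(Rh+) = 3/4.
Independent loci: 1/2 × 3/4 = 3/8.

3/8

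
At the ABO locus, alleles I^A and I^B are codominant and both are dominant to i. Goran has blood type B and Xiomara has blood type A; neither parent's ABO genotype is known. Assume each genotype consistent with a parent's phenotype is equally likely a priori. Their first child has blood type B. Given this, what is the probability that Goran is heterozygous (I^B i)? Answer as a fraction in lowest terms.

Possible genotypes: Goran ∈ {I^B I^B, I^B i}; Xiomara ∈ {I^A I^A, I^A i}.
Weight each parental genotype pair by prior × P(type-B child):
  I^B I^B × I^A i: posterior weight 2/3.
  I^B i × I^A i: posterior weight 1/3.
Sum the posterior weight over pairs where Goran is I^B i: 1/3.

1/3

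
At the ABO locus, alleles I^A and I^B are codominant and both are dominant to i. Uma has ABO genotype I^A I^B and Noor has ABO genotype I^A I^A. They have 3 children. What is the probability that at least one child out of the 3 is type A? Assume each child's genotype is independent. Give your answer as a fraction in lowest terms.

7/8

ABO cross I^A I^B × I^A I^A → 1/2 A, 1/2 AB.
So P(type A) = 1/2 per child.
P(none) = (1/2)^3 = 1/8; P(at least one) = 1 − 1/8 = 7/8.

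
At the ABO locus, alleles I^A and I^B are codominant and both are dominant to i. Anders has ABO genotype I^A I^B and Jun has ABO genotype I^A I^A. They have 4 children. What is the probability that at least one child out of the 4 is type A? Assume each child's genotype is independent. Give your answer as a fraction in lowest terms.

ABO cross I^A I^B × I^A I^A → 1/2 A, 1/2 AB.
So P(type A) = 1/2 per child.
P(none) = (1/2)^4 = 1/16; P(at least one) = 1 − 1/16 = 15/16.

15/16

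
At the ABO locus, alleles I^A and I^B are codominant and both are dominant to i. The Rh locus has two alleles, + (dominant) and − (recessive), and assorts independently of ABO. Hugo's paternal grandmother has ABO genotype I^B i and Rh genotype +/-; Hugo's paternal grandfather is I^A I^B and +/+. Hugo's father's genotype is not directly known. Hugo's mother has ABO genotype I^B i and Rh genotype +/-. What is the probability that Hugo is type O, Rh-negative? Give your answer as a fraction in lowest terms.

Hugo's father's ABO genotype from I^B i × I^A I^B: 1/4 I^A I^B, 1/4 I^A i, 1/4 I^B I^B, 1/4 I^B i.
Crossing each possibility with the mother I^B i and summing P(type O): 1/4·0 + 1/4·1/4 + 1/4·0 + 1/4·1/4 = 1/8.
Similarly for Rh via the father's Rh distribution: P(Rh-) = 1/8.
Independent loci: 1/8 × 1/8 = 1/64.

1/64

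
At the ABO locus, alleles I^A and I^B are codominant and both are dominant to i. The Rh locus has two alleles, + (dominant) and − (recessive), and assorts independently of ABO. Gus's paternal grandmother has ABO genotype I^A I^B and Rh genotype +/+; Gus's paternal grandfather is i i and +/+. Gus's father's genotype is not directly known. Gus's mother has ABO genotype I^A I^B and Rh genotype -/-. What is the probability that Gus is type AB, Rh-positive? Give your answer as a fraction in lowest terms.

Gus's father's ABO genotype from I^A I^B × i i: 1/2 I^A i, 1/2 I^B i.
Crossing each possibility with the mother I^A I^B and summing P(type AB): 1/2·1/4 + 1/2·1/4 = 1/4.
Similarly for Rh via the father's Rh distribution: P(Rh+) = 1.
Independent loci: 1/4 × 1 = 1/4.

1/4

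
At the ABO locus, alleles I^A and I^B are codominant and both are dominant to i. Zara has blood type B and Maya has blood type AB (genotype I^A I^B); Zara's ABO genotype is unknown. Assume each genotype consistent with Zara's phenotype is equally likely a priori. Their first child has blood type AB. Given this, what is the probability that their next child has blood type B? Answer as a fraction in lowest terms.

1/2

Possible genotypes: Zara ∈ {I^B I^B, I^B i}; Maya ∈ {I^A I^B}.
Weight each parental genotype pair by prior × P(type-AB child):
  I^B I^B × I^A I^B: posterior weight 2/3; P(next child type B) = 1/2.
  I^B i × I^A I^B: posterior weight 1/3; P(next child type B) = 1/2.
Weighted sum = 1/2.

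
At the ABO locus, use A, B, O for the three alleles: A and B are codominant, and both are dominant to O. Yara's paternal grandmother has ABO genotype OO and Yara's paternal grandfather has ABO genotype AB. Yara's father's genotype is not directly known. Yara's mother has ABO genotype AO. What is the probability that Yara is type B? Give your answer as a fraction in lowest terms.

1/8

Yara's father's ABO genotype from OO × AB: 1/2 AO, 1/2 BO.
Crossing each possibility with the mother AO and summing P(type B): 1/2·0 + 1/2·1/4 = 1/8.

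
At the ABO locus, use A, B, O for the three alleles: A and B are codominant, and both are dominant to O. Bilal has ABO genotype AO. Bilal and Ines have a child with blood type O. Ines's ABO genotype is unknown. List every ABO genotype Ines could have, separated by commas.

AO, BO, OO

For each candidate genotype of Ines, check whether crossing it with AO can produce every observed child phenotype.
  AA → possible child types {A} ✗
  AB → possible child types {A, B, AB} ✗
  AO → possible child types {O, A} ✓
  BB → possible child types {B, AB} ✗
  BO → possible child types {O, A, B, AB} ✓
  OO → possible child types {O, A} ✓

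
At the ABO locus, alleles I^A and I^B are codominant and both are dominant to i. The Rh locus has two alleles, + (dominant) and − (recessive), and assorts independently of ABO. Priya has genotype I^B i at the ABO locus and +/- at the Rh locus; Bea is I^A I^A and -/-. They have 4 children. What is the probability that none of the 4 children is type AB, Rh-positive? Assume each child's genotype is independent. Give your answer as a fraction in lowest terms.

ABO cross I^B i × I^A I^A → 1/2 A, 1/2 AB.
Rh cross +/- × -/- → 1/2 Rh+, 1/2 Rh-; so P(type AB, Rh-positive) = 1/2 × 1/2 = 1/4 per child.
P(not type AB, Rh-positive) = 3/4 for one child; (3/4)^4 = 81/256.

81/256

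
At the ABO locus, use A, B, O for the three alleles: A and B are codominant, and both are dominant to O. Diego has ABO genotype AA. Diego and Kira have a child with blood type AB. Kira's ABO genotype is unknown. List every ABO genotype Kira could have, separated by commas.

AB, BB, BO

For each candidate genotype of Kira, check whether crossing it with AA can produce every observed child phenotype.
  AA → possible child types {A} ✗
  AB → possible child types {A, AB} ✓
  AO → possible child types {A} ✗
  BB → possible child types {AB} ✓
  BO → possible child types {A, AB} ✓
  OO → possible child types {A} ✗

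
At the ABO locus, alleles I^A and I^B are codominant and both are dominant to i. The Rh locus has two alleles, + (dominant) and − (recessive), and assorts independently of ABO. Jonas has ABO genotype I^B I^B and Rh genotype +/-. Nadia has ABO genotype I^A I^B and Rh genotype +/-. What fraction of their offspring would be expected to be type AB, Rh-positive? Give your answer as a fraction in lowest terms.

ABO cross I^B I^B × I^A I^B → offspring phenotypes: 1/2 B, 1/2 AB.
Rh cross +/- × +/- → 3/4 Rh+, 1/4 Rh-.
Independent loci: P(type AB, Rh-positive) = 1/2 × 3/4 = 3/8.

3/8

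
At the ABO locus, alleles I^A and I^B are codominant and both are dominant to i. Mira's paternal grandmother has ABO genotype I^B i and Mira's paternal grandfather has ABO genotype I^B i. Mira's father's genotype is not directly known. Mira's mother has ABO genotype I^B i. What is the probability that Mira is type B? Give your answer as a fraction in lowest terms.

3/4

Mira's father's ABO genotype from I^B i × I^B i: 1/4 I^B I^B, 1/2 I^B i, 1/4 i i.
Crossing each possibility with the mother I^B i and summing P(type B): 1/4·1 + 1/2·3/4 + 1/4·1/2 = 3/4.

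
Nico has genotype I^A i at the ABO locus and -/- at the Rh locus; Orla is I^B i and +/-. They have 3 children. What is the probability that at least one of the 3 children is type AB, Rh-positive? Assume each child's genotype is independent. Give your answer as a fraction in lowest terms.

169/512

ABO cross I^A i × I^B i → 1/4 O, 1/4 A, 1/4 B, 1/4 AB.
Rh cross -/- × +/- → 1/2 Rh+, 1/2 Rh-; so P(type AB, Rh-positive) = 1/4 × 1/2 = 1/8 per child.
P(none) = (7/8)^3 = 343/512; P(at least one) = 1 − 343/512 = 169/512.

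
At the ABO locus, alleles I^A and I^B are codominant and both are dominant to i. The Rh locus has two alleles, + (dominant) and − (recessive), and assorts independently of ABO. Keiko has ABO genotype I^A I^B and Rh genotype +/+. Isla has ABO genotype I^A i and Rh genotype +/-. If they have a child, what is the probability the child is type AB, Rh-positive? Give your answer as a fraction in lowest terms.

1/4

ABO cross I^A I^B × I^A i → offspring phenotypes: 1/2 A, 1/4 B, 1/4 AB.
Rh cross +/+ × +/- → 1 Rh+.
Independent loci: P(type AB, Rh-positive) = 1/4 × 1 = 1/4.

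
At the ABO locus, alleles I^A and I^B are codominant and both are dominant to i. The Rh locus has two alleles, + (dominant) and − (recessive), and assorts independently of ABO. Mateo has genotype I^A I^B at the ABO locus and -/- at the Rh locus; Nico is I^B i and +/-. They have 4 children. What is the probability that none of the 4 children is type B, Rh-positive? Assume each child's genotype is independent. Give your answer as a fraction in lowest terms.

ABO cross I^A I^B × I^B i → 1/4 A, 1/2 B, 1/4 AB.
Rh cross -/- × +/- → 1/2 Rh+, 1/2 Rh-; so P(type B, Rh-positive) = 1/2 × 1/2 = 1/4 per child.
P(not type B, Rh-positive) = 3/4 for one child; (3/4)^4 = 81/256.

81/256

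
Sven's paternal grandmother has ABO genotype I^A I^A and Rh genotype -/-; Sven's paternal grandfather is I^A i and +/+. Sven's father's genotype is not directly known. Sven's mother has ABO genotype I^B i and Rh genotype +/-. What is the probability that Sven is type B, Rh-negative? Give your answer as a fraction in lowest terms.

1/32

Sven's father's ABO genotype from I^A I^A × I^A i: 1/2 I^A I^A, 1/2 I^A i.
Crossing each possibility with the mother I^B i and summing P(type B): 1/2·0 + 1/2·1/4 = 1/8.
Similarly for Rh via the father's Rh distribution: P(Rh-) = 1/4.
Independent loci: 1/8 × 1/4 = 1/32.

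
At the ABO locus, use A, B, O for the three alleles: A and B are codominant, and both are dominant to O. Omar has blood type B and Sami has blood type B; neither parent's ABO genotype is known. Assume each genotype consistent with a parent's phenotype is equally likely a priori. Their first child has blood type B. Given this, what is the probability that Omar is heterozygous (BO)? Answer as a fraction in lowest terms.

7/15

Possible genotypes: Omar ∈ {BB, BO}; Sami ∈ {BB, BO}.
Weight each parental genotype pair by prior × P(type-B child):
  BB × BB: posterior weight 4/15.
  BB × BO: posterior weight 4/15.
  BO × BB: posterior weight 4/15.
  BO × BO: posterior weight 1/5.
Sum the posterior weight over pairs where Omar is BO: 7/15.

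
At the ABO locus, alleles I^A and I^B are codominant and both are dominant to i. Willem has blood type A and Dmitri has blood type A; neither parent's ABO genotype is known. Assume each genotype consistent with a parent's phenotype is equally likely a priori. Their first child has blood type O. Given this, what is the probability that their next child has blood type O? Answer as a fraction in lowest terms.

Possible genotypes: Willem ∈ {I^A I^A, I^A i}; Dmitri ∈ {I^A I^A, I^A i}.
Weight each parental genotype pair by prior × P(type-O child):
  I^A i × I^A i: posterior weight 1; P(next child type O) = 1/4.
Weighted sum = 1/4.

1/4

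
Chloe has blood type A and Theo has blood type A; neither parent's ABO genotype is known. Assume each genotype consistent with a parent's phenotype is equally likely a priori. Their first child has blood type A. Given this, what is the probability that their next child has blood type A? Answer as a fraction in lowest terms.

Possible genotypes: Chloe ∈ {I^A I^A, I^A i}; Theo ∈ {I^A I^A, I^A i}.
Weight each parental genotype pair by prior × P(type-A child):
  I^A I^A × I^A I^A: posterior weight 4/15; P(next child type A) = 1.
  I^A I^A × I^A i: posterior weight 4/15; P(next child type A) = 1.
  I^A i × I^A I^A: posterior weight 4/15; P(next child type A) = 1.
  I^A i × I^A i: posterior weight 1/5; P(next child type A) = 3/4.
Weighted sum = 19/20.

19/20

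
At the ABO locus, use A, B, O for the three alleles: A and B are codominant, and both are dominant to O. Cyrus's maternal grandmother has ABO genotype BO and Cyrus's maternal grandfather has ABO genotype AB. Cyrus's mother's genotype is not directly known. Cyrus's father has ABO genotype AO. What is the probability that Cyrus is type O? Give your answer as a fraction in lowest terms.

1/8

Cyrus's mother's ABO genotype from BO × AB: 1/4 AB, 1/4 AO, 1/4 BB, 1/4 BO.
Crossing each possibility with the father AO and summing P(type O): 1/4·0 + 1/4·1/4 + 1/4·0 + 1/4·1/4 = 1/8.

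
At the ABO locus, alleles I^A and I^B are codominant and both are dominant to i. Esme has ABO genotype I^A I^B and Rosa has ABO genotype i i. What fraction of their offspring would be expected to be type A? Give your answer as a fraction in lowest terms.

ABO cross I^A I^B × i i → offspring phenotypes: 1/2 A, 1/2 B.
So P(type A) = 1/2.

1/2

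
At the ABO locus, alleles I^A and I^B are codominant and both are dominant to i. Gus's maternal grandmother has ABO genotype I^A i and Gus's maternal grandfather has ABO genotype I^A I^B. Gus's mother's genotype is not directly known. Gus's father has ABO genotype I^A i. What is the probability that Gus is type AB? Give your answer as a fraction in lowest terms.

1/8

Gus's mother's ABO genotype from I^A i × I^A I^B: 1/4 I^A I^A, 1/4 I^A I^B, 1/4 I^A i, 1/4 I^B i.
Crossing each possibility with the father I^A i and summing P(type AB): 1/4·0 + 1/4·1/4 + 1/4·0 + 1/4·1/4 = 1/8.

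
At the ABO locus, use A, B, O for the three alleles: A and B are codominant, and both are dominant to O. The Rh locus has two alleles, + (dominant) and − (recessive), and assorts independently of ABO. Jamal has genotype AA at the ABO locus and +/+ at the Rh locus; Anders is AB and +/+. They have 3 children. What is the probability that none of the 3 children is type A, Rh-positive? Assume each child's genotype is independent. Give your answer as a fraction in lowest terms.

ABO cross AA × AB → 1/2 A, 1/2 AB.
Rh cross +/+ × +/+ → 1 Rh+; so P(type A, Rh-positive) = 1/2 × 1 = 1/2 per child.
P(not type A, Rh-positive) = 1/2 for one child; (1/2)^3 = 1/8.

1/8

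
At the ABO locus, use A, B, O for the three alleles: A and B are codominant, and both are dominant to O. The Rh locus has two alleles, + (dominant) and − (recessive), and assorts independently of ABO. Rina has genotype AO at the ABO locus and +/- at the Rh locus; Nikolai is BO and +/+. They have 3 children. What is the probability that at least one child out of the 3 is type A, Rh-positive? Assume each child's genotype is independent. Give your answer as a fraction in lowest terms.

ABO cross AO × BO → 1/4 O, 1/4 A, 1/4 B, 1/4 AB.
Rh cross +/- × +/+ → 1 Rh+; so P(type A, Rh-positive) = 1/4 × 1 = 1/4 per child.
P(none) = (3/4)^3 = 27/64; P(at least one) = 1 − 27/64 = 37/64.

37/64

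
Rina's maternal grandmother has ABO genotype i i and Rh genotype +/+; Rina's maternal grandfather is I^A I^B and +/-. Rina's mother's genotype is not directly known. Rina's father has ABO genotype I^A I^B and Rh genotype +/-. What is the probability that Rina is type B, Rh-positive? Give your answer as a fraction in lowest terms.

Rina's mother's ABO genotype from i i × I^A I^B: 1/2 I^A i, 1/2 I^B i.
Crossing each possibility with the father I^A I^B and summing P(type B): 1/2·1/4 + 1/2·1/2 = 3/8.
Similarly for Rh via the mother's Rh distribution: P(Rh+) = 7/8.
Independent loci: 3/8 × 7/8 = 21/64.

21/64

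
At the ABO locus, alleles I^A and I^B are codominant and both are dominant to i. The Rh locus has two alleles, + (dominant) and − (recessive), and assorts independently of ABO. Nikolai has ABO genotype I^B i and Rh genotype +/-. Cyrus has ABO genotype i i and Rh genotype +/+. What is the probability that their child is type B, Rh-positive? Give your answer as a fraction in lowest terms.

ABO cross I^B i × i i → offspring phenotypes: 1/2 O, 1/2 B.
Rh cross +/- × +/+ → 1 Rh+.
Independent loci: P(type B, Rh-positive) = 1/2 × 1 = 1/2.

1/2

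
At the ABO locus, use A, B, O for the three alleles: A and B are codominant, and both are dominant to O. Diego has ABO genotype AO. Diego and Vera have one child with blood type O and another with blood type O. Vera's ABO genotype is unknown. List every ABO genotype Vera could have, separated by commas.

For each candidate genotype of Vera, check whether crossing it with AO can produce every observed child phenotype.
  AA → possible child types {A} ✗
  AB → possible child types {A, B, AB} ✗
  AO → possible child types {O, A} ✓
  BB → possible child types {B, AB} ✗
  BO → possible child types {O, A, B, AB} ✓
  OO → possible child types {O, A} ✓

AO, BO, OO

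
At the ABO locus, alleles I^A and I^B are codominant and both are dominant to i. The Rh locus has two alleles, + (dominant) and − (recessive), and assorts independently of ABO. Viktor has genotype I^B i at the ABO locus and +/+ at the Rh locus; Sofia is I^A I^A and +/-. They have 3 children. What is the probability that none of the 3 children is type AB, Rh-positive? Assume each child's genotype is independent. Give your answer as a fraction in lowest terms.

1/8

ABO cross I^B i × I^A I^A → 1/2 A, 1/2 AB.
Rh cross +/+ × +/- → 1 Rh+; so P(type AB, Rh-positive) = 1/2 × 1 = 1/2 per child.
P(not type AB, Rh-positive) = 1/2 for one child; (1/2)^3 = 1/8.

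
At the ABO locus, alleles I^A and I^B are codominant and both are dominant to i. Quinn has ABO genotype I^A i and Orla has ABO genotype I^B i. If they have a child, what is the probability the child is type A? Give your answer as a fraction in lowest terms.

ABO cross I^A i × I^B i → offspring phenotypes: 1/4 O, 1/4 A, 1/4 B, 1/4 AB.
So P(type A) = 1/4.

1/4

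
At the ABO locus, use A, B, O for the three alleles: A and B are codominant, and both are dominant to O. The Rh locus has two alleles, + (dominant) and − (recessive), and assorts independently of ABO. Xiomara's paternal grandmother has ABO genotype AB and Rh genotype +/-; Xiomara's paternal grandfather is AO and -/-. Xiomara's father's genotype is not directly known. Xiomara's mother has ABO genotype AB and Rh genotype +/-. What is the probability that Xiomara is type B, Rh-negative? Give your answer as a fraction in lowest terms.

Xiomara's father's ABO genotype from AB × AO: 1/4 AA, 1/4 AB, 1/4 AO, 1/4 BO.
Crossing each possibility with the mother AB and summing P(type B): 1/4·0 + 1/4·1/4 + 1/4·1/4 + 1/4·1/2 = 1/4.
Similarly for Rh via the father's Rh distribution: P(Rh-) = 3/8.
Independent loci: 1/4 × 3/8 = 3/32.

3/32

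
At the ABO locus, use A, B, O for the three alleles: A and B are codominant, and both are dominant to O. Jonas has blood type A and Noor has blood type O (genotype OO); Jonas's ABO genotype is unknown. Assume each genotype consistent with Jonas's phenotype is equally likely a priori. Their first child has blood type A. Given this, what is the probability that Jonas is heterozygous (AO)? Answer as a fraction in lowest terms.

Possible genotypes: Jonas ∈ {AA, AO}; Noor ∈ {OO}.
Weight each parental genotype pair by prior × P(type-A child):
  AA × OO: posterior weight 2/3.
  AO × OO: posterior weight 1/3.
Sum the posterior weight over pairs where Jonas is AO: 1/3.

1/3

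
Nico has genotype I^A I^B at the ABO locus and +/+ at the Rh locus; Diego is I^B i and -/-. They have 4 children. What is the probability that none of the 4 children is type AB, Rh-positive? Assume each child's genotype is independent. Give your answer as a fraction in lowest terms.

81/256

ABO cross I^A I^B × I^B i → 1/4 A, 1/2 B, 1/4 AB.
Rh cross +/+ × -/- → 1 Rh+; so P(type AB, Rh-positive) = 1/4 × 1 = 1/4 per child.
P(not type AB, Rh-positive) = 3/4 for one child; (3/4)^4 = 81/256.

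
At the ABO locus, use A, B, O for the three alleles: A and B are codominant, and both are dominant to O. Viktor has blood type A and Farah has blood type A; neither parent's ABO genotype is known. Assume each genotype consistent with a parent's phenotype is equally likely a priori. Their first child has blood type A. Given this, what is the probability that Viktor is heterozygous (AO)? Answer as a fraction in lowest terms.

Possible genotypes: Viktor ∈ {AA, AO}; Farah ∈ {AA, AO}.
Weight each parental genotype pair by prior × P(type-A child):
  AA × AA: posterior weight 4/15.
  AA × AO: posterior weight 4/15.
  AO × AA: posterior weight 4/15.
  AO × AO: posterior weight 1/5.
Sum the posterior weight over pairs where Viktor is AO: 7/15.

7/15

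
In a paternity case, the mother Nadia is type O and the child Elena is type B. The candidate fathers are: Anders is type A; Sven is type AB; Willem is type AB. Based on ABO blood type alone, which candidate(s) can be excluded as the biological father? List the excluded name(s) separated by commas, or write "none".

A candidate is excluded only if no genotype consistent with his phenotype could produce a type B child with a type O mother.
Anders (type A): no genotype consistent with that phenotype can produce a type-B child with a type-O mother.

Anders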